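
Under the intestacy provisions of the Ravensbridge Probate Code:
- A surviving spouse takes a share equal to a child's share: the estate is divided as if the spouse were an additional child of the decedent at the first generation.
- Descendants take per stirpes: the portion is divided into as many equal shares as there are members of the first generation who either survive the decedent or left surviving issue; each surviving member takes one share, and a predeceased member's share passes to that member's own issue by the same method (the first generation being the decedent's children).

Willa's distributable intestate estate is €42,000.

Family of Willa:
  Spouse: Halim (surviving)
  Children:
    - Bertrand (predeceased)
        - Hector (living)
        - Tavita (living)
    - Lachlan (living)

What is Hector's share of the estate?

The spouse counts as an additional share at the children's level, so there are 3 primary shares of €14,000. Halim takes one such share (€14,000).
The children's combined portion (€28,000) is divided into 2 shares of €14,000: Lachlan takes €14,000; Bertrand's €14,000 share passes to Bertrand's issue.
Bertrand's share (€14,000) is divided into 2 shares of €7,000: Hector and Tavita each take €7,000.

Hector receives €7,000.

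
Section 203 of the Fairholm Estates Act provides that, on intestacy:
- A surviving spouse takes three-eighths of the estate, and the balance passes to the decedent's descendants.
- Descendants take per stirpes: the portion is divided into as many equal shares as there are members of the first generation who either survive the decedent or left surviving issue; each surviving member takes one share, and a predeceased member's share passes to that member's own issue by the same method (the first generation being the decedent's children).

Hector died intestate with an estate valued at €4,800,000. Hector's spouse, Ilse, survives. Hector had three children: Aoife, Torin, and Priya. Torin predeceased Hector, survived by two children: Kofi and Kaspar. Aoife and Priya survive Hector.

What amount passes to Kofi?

Ilse takes three-eighths of €4,800,000 = €1,800,000. The remaining €3,000,000 passes to the descendants.
The descendants' portion (€3,000,000) is divided into 3 shares of €1,000,000: Aoife and Priya each take €1,000,000; Torin's €1,000,000 share passes to Torin's issue.
Torin's share (€1,000,000) is divided into 2 shares of €500,000: Kofi and Kaspar each take €500,000.

Kofi receives €500,000.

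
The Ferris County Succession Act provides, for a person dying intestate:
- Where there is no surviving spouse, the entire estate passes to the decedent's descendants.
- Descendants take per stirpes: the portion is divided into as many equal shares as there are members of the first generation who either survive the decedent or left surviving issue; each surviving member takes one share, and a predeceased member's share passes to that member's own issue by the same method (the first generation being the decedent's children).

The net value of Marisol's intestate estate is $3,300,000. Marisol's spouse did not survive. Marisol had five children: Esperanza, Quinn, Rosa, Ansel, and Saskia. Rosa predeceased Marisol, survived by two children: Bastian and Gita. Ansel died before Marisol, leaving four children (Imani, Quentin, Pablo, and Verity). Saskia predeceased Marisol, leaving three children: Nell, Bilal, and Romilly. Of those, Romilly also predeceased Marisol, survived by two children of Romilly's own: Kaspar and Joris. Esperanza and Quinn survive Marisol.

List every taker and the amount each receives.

Esperanza: $660,000; Quinn: $660,000; Bastian: $330,000; Gita: $330,000; Imani: $165,000; Quentin: $165,000; Pablo: $165,000; Verity: $165,000; Nell: $220,000; Bilal: $220,000; Kaspar: $110,000; Joris: $110,000

The entire $3,300,000 passes to the descendants.
That amount ($3,300,000) is divided into 5 shares of $660,000: Esperanza and Quinn each take $660,000; Rosa's $660,000 share passes to Rosa's issue; Ansel's $660,000 share passes to Ansel's issue; Saskia's $660,000 share passes to Saskia's issue.
Rosa's share ($660,000) is divided into 2 shares of $330,000: Bastian and Gita each take $330,000.
Ansel's share ($660,000) is divided into 4 shares of $165,000: Imani, Quentin, Pablo, and Verity each take $165,000.
Saskia's share ($660,000) is divided into 3 shares of $220,000: Nell and Bilal each take $220,000; Romilly's $220,000 share passes to Romilly's issue.
Romilly's share ($220,000) is divided into 2 shares of $110,000: Kaspar and Joris each take $110,000.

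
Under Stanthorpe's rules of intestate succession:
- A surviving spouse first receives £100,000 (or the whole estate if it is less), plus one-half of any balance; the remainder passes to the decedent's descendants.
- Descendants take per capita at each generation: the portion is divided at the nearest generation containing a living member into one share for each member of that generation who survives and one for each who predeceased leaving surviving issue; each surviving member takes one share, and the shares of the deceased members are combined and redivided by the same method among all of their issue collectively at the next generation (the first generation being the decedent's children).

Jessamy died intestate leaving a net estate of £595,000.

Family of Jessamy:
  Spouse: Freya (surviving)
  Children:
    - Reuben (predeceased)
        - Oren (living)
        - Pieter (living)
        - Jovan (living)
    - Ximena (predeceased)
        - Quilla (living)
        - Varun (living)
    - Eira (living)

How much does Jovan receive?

Freya first takes £100,000, leaving a balance of £495,000. Freya then takes one-half of the balance (£247,500), for a total of £347,500. The remaining £247,500 passes to the descendants.
The descendants' portion (£247,500) is divided at the children's generation into 3 shares of £82,500. Eira takes £82,500. The 2 shares of the deceased (Reuben and Ximena) are combined into a pool of £165,000.
That pool (£165,000) is divided at the grandchildren's generation equally among Oren, Pieter, Jovan, Quilla, and Varun: £33,000 each.

Jovan receives £33,000.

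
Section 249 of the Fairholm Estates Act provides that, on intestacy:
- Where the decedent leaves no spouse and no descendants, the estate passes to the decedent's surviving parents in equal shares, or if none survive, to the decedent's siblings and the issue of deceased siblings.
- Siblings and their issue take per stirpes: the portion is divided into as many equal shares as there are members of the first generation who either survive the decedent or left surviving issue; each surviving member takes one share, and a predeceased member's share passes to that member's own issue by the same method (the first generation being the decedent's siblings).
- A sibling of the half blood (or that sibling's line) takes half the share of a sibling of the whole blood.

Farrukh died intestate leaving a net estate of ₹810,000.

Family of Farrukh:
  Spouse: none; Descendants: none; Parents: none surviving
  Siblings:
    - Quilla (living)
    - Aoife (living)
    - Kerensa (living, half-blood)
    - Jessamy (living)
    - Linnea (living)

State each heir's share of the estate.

Quilla: ₹180,000; Aoife: ₹180,000; Kerensa: ₹90,000; Jessamy: ₹180,000; Linnea: ₹180,000

The entire ₹810,000 passes to the siblings and their issue.
Counting each half-blood sibling's line as half a unit, there are 9/2 units in ₹810,000, so one unit is ₹180,000. Whole-blood lines (Quilla, Aoife, Jessamy, and Linnea) take ₹180,000 each; half-blood lines (Kerensa) take ₹90,000 each.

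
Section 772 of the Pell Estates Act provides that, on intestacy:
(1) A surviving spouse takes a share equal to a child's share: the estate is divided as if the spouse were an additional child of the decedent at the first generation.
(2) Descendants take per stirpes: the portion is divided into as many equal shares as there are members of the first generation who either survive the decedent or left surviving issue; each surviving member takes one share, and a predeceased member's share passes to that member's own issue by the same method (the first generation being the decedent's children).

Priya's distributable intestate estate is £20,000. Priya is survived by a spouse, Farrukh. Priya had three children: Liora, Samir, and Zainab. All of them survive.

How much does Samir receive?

The spouse counts as an additional share at the children's level, so there are 4 primary shares of £5,000. Farrukh takes one such share (£5,000).
The children's combined portion (£15,000) is divided into 3 shares of £5,000: Liora, Samir, and Zainab each take £5,000.

Samir receives £5,000.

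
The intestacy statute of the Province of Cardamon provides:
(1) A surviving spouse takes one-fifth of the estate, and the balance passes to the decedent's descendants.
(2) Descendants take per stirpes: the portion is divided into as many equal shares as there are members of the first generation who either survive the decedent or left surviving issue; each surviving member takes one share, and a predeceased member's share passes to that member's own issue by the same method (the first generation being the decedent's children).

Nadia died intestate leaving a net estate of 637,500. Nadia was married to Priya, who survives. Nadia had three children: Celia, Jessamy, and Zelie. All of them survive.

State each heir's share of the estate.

Priya takes one-fifth of 637,500 = 127,500. The remaining 510,000 passes to the descendants.
The descendants' portion (510,000) is divided into 3 shares of 170,000: Celia, Jessamy, and Zelie each take 170,000.

Priya: 127,500; Celia: 170,000; Jessamy: 170,000; Zelie: 170,000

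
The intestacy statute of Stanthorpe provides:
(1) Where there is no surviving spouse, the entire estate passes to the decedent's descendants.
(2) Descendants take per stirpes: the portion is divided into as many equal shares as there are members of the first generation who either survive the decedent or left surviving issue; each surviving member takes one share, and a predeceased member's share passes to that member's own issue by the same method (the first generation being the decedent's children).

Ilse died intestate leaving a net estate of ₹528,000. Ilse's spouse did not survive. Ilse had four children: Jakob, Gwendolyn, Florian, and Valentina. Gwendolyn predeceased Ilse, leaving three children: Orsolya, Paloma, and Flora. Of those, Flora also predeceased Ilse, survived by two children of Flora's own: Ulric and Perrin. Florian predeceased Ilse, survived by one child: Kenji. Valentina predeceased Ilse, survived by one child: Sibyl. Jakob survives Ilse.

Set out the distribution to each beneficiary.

The entire ₹528,000 passes to the descendants.
That amount (₹528,000) is divided into 4 shares of ₹132,000: Jakob takes ₹132,000; Gwendolyn's ₹132,000 share passes to Gwendolyn's issue; Florian's ₹132,000 share passes to Florian's issue; Valentina's ₹132,000 share passes to Valentina's issue.
Gwendolyn's share (₹132,000) is divided into 3 shares of ₹44,000: Orsolya and Paloma each take ₹44,000; Flora's ₹44,000 share passes to Flora's issue.
Flora's share (₹44,000) is divided into 2 shares of ₹22,000: Ulric and Perrin each take ₹22,000.
Florian's share (₹132,000) passes entirely to Kenji.
Valentina's share (₹132,000) passes entirely to Sibyl.

Jakob: ₹132,000; Orsolya: ₹44,000; Paloma: ₹44,000; Ulric: ₹22,000; Perrin: ₹22,000; Kenji: ₹132,000; Sibyl: ₹132,000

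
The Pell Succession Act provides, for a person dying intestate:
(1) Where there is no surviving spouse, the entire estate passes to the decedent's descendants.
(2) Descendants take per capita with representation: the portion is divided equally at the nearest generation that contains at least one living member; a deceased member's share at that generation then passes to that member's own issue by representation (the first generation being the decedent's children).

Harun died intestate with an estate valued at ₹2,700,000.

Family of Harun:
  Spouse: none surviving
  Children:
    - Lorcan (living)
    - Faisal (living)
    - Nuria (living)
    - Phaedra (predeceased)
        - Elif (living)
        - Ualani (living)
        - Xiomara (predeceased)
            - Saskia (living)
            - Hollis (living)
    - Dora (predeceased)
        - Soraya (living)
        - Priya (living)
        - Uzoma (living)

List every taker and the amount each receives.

Lorcan: ₹540,000; Faisal: ₹540,000; Nuria: ₹540,000; Elif: ₹180,000; Ualani: ₹180,000; Saskia: ₹90,000; Hollis: ₹90,000; Soraya: ₹180,000; Priya: ₹180,000; Uzoma: ₹180,000

The entire ₹2,700,000 passes to the descendants.
That amount (₹2,700,000) is divided into 5 shares of ₹540,000: Lorcan, Faisal, and Nuria each take ₹540,000; Phaedra's ₹540,000 share passes to Phaedra's issue; Dora's ₹540,000 share passes to Dora's issue.
Phaedra's share (₹540,000) is divided into 3 shares of ₹180,000: Elif and Ualani each take ₹180,000; Xiomara's ₹180,000 share passes to Xiomara's issue.
Xiomara's share (₹180,000) is divided into 2 shares of ₹90,000: Saskia and Hollis each take ₹90,000.
Dora's share (₹540,000) is divided into 3 shares of ₹180,000: Soraya, Priya, and Uzoma each take ₹180,000.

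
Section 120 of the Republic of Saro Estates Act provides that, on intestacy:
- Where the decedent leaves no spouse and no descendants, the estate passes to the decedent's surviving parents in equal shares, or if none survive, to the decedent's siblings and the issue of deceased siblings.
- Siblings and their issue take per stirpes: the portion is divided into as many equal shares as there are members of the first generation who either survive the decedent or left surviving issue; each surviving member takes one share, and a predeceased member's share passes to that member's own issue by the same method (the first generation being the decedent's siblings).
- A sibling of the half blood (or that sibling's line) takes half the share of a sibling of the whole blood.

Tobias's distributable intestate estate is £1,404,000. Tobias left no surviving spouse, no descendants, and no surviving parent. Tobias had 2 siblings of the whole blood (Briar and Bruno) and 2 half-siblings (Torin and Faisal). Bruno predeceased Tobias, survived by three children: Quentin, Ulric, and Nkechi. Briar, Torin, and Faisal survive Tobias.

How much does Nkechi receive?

The entire £1,404,000 passes to the siblings and their issue.
Counting each half-blood sibling's line as half a unit, there are 3 units in £1,404,000, so one unit is £468,000. Whole-blood lines (Briar and Bruno) take £468,000 each; half-blood lines (Torin and Faisal) take £234,000 each.
Bruno's share (£468,000) is divided into 3 shares of £156,000: Quentin, Ulric, and Nkechi each take £156,000.

Nkechi receives £156,000.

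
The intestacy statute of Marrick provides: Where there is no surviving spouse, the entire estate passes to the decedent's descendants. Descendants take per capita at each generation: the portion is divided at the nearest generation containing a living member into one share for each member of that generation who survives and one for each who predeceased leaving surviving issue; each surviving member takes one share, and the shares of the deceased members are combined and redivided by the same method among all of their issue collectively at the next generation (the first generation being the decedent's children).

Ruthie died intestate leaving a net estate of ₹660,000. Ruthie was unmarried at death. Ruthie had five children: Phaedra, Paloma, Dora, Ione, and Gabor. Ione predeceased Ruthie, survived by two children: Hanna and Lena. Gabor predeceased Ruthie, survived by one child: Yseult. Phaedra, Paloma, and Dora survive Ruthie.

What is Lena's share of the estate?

The entire ₹660,000 passes to the descendants.
That amount (₹660,000) is divided at the children's generation into 5 shares of ₹132,000. Phaedra, Paloma, and Dora each take ₹132,000. The 2 shares of the deceased (Ione and Gabor) are combined into a pool of ₹264,000.
That pool (₹264,000) is divided at the grandchildren's generation equally among Hanna, Lena, and Yseult: ₹88,000 each.

Lena receives ₹88,000.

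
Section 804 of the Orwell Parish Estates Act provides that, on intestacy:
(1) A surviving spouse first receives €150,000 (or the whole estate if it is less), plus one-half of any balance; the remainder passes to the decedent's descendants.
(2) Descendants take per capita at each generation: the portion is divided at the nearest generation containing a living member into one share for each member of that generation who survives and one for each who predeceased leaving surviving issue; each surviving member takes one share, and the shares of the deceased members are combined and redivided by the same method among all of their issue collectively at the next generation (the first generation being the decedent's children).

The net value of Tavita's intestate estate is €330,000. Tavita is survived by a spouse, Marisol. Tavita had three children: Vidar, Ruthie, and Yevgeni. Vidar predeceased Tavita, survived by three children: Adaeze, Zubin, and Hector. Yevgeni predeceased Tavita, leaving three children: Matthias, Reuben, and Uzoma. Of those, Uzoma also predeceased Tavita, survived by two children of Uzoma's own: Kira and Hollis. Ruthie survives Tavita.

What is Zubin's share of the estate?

Zubin receives €10,000.

Marisol first takes €150,000, leaving a balance of €180,000. Marisol then takes one-half of the balance (€90,000), for a total of €240,000. The remaining €90,000 passes to the descendants.
The descendants' portion (€90,000) is divided at the children's generation into 3 shares of €30,000. Ruthie takes €30,000. The 2 shares of the deceased (Vidar and Yevgeni) are combined into a pool of €60,000.
That pool (€60,000) is divided at the grandchildren's generation into 6 shares of €10,000. Adaeze, Zubin, Hector, Matthias, and Reuben each take €10,000. The remaining share for the deceased Uzoma (€10,000) is carried to the next generation.
That pool (€10,000) is divided at the great-grandchildren's generation equally among Kira and Hollis: €5,000 each.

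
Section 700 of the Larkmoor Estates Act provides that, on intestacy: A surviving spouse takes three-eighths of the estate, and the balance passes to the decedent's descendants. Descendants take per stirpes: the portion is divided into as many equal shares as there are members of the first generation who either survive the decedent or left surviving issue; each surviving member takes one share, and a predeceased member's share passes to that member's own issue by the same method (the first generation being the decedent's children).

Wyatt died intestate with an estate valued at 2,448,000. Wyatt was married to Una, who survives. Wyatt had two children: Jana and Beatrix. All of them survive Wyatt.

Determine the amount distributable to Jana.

Una takes three-eighths of 2,448,000 = 918,000. The remaining 1,530,000 passes to the descendants.
The descendants' portion (1,530,000) is divided into 2 shares of 765,000: Jana and Beatrix each take 765,000.

Jana receives 765,000.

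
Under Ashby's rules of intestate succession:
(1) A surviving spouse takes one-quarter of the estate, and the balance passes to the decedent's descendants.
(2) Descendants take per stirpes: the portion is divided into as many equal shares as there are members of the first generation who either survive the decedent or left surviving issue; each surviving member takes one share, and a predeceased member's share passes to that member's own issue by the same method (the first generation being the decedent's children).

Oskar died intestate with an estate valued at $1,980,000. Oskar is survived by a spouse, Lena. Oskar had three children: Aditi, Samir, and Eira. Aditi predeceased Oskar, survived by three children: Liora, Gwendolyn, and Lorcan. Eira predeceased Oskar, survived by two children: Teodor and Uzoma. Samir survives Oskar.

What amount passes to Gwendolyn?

Lena takes one-quarter of $1,980,000 = $495,000. The remaining $1,485,000 passes to the descendants.
The descendants' portion ($1,485,000) is divided into 3 shares of $495,000: Samir takes $495,000; Aditi's $495,000 share passes to Aditi's issue; Eira's $495,000 share passes to Eira's issue.
Aditi's share ($495,000) is divided into 3 shares of $165,000: Liora, Gwendolyn, and Lorcan each take $165,000.
Eira's share ($495,000) is divided into 2 shares of $247,500: Teodor and Uzoma each take $247,500.

Gwendolyn receives $165,000.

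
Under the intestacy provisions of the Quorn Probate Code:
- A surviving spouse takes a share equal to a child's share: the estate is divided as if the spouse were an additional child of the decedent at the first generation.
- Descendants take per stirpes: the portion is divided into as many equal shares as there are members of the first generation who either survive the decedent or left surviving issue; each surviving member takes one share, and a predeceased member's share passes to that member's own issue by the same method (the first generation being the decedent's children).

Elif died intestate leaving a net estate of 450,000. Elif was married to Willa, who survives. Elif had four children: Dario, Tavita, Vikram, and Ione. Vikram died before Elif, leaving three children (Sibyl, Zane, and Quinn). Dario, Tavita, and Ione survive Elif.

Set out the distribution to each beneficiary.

Willa: 90,000; Dario: 90,000; Tavita: 90,000; Sibyl: 30,000; Zane: 30,000; Quinn: 30,000; Ione: 90,000

The spouse counts as an additional share at the children's level, so there are 5 primary shares of 90,000. Willa takes one such share (90,000).
The children's combined portion (360,000) is divided into 4 shares of 90,000: Dario, Tavita, and Ione each take 90,000; Vikram's 90,000 share passes to Vikram's issue.
Vikram's share (90,000) is divided into 3 shares of 30,000: Sibyl, Zane, and Quinn each take 30,000.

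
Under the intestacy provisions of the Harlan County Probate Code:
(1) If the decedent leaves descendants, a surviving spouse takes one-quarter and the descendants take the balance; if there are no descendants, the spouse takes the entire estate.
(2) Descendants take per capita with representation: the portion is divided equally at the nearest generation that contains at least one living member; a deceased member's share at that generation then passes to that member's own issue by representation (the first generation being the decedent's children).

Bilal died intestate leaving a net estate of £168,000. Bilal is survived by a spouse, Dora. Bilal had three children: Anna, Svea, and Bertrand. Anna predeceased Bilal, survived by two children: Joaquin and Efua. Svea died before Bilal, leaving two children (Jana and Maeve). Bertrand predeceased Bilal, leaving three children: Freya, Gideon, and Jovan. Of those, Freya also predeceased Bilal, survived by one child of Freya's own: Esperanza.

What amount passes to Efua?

Efua receives £18,000.

Dora takes one-quarter of £168,000 = £42,000. The remaining £126,000 passes to the descendants.
No child survives, so the initial division is made at the grandchildren's generation.
The descendants' portion (£126,000) is divided into 7 shares of £18,000: Joaquin, Efua, Jana, Maeve, Gideon, and Jovan each take £18,000; Freya's £18,000 share passes to Freya's issue.
Freya's share (£18,000) passes entirely to Esperanza.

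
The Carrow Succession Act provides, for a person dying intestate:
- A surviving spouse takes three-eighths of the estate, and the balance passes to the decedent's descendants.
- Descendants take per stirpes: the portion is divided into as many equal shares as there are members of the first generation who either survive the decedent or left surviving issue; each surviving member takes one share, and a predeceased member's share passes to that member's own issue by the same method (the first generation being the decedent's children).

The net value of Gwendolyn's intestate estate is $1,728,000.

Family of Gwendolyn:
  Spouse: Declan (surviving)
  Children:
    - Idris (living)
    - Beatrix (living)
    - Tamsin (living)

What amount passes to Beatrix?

Declan takes three-eighths of $1,728,000 = $648,000. The remaining $1,080,000 passes to the descendants.
The descendants' portion ($1,080,000) is divided into 3 shares of $360,000: Idris, Beatrix, and Tamsin each take $360,000.

Beatrix receives $360,000.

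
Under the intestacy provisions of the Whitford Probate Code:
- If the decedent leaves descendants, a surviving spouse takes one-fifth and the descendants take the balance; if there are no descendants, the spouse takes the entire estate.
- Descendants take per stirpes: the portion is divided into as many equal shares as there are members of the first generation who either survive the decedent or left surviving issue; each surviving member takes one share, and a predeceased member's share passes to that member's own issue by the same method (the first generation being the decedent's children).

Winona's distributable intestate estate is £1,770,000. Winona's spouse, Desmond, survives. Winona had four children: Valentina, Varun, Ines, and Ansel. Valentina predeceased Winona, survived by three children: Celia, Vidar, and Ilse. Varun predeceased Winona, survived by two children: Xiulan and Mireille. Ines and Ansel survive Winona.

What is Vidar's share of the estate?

Vidar receives £118,000.

Desmond takes one-fifth of £1,770,000 = £354,000. The remaining £1,416,000 passes to the descendants.
The descendants' portion (£1,416,000) is divided into 4 shares of £354,000: Ines and Ansel each take £354,000; Valentina's £354,000 share passes to Valentina's issue; Varun's £354,000 share passes to Varun's issue.
Valentina's share (£354,000) is divided into 3 shares of £118,000: Celia, Vidar, and Ilse each take £118,000.
Varun's share (£354,000) is divided into 2 shares of £177,000: Xiulan and Mireille each take £177,000.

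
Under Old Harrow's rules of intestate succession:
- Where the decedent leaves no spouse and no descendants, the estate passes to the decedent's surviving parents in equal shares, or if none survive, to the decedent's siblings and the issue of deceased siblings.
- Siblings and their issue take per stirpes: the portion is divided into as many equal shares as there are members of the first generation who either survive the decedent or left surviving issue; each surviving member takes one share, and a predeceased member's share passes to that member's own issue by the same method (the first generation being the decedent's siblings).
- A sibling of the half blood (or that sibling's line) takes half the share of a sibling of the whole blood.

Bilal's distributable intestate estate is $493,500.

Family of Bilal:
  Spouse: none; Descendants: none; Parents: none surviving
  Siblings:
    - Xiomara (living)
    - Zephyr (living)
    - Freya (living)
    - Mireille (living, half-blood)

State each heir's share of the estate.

The entire $493,500 passes to the siblings and their issue.
Counting each half-blood sibling's line as half a unit, there are 7/2 units in $493,500, so one unit is $141,000. Whole-blood lines (Xiomara, Zephyr, and Freya) take $141,000 each; half-blood lines (Mireille) take $70,500 each.

Xiomara: $141,000; Zephyr: $141,000; Freya: $141,000; Mireille: $70,500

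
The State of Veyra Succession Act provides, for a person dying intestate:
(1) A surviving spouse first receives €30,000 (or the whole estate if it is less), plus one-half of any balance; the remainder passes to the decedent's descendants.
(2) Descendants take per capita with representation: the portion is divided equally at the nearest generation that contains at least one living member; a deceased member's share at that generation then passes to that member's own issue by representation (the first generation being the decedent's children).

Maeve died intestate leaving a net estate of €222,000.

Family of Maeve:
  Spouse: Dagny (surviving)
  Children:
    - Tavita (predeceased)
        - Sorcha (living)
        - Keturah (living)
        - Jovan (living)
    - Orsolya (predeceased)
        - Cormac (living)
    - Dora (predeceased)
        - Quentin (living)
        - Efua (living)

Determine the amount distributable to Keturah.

Keturah receives €16,000.

Dagny first takes €30,000, leaving a balance of €192,000. Dagny then takes one-half of the balance (€96,000), for a total of €126,000. The remaining €96,000 passes to the descendants.
No child survives, so the initial division is made at the grandchildren's generation.
The descendants' portion (€96,000) is divided into 6 shares of €16,000: Sorcha, Keturah, Jovan, Cormac, Quentin, and Efua each take €16,000.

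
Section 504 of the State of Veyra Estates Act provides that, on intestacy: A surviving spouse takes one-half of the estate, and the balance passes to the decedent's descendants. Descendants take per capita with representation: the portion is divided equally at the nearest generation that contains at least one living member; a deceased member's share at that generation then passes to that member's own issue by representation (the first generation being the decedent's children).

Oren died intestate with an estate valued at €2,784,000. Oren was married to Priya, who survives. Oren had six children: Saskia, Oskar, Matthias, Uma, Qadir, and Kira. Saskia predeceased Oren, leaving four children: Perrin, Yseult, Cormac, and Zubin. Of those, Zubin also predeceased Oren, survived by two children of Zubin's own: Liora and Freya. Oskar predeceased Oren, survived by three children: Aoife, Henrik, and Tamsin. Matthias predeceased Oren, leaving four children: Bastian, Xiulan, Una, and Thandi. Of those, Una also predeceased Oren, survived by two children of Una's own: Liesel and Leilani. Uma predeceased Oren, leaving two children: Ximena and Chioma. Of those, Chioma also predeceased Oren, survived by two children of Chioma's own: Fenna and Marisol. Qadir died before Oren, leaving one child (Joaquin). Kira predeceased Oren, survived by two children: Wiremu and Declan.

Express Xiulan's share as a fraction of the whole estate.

Priya takes one-half of €2,784,000 = €1,392,000. The remaining €1,392,000 passes to the descendants.
No child survives, so the initial division is made at the grandchildren's generation.
The descendants' portion (€1,392,000) is divided into 16 shares of €87,000: Perrin, Yseult, Cormac, Aoife, Henrik, Tamsin, Bastian, Xiulan, Thandi, Ximena, Joaquin, Wiremu, and Declan each take €87,000; Zubin's €87,000 share passes to Zubin's issue; Una's €87,000 share passes to Una's issue; Chioma's €87,000 share passes to Chioma's issue.
Zubin's share (€87,000) is divided into 2 shares of €43,500: Liora and Freya each take €43,500.
Una's share (€87,000) is divided into 2 shares of €43,500: Liesel and Leilani each take €43,500.
Chioma's share (€87,000) is divided into 2 shares of €43,500: Fenna and Marisol each take €43,500.

Xiulan receives 1/32 of the estate.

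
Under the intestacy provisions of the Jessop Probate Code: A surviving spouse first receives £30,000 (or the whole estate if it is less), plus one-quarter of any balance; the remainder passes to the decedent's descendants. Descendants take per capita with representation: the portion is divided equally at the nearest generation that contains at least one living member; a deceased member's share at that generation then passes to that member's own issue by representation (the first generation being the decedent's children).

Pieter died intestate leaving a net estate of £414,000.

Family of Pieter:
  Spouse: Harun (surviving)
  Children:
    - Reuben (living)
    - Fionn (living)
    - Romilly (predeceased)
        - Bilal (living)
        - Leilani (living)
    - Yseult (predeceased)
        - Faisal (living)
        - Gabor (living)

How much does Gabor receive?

Gabor receives £36,000.

Harun first takes £30,000, leaving a balance of £384,000. Harun then takes one-quarter of the balance (£96,000), for a total of £126,000. The remaining £288,000 passes to the descendants.
The descendants' portion (£288,000) is divided into 4 shares of £72,000: Reuben and Fionn each take £72,000; Romilly's £72,000 share passes to Romilly's issue; Yseult's £72,000 share passes to Yseult's issue.
Romilly's share (£72,000) is divided into 2 shares of £36,000: Bilal and Leilani each take £36,000.
Yseult's share (£72,000) is divided into 2 shares of £36,000: Faisal and Gabor each take £36,000.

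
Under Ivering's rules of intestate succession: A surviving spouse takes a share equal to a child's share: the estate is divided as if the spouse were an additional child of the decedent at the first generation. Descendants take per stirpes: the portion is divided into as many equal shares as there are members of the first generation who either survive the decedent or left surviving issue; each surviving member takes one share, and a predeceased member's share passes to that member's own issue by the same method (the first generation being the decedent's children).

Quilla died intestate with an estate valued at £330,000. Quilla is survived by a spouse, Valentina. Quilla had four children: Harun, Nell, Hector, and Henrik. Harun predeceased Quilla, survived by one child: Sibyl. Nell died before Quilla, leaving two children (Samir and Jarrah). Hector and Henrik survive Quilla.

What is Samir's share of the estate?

The spouse counts as an additional share at the children's level, so there are 5 primary shares of £66,000. Valentina takes one such share (£66,000).
The children's combined portion (£264,000) is divided into 4 shares of £66,000: Hector and Henrik each take £66,000; Harun's £66,000 share passes to Harun's issue; Nell's £66,000 share passes to Nell's issue.
Harun's share (£66,000) passes entirely to Sibyl.
Nell's share (£66,000) is divided into 2 shares of £33,000: Samir and Jarrah each take £33,000.

Samir receives £33,000.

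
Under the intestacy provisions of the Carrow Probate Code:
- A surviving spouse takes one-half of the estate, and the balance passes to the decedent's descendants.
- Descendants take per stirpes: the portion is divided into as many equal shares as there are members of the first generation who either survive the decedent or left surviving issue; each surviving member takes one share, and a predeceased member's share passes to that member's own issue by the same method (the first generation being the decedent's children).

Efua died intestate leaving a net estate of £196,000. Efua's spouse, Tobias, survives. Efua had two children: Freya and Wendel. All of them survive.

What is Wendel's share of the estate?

Tobias takes one-half of £196,000 = £98,000. The remaining £98,000 passes to the descendants.
The descendants' portion (£98,000) is divided into 2 shares of £49,000: Freya and Wendel each take £49,000.

Wendel receives £49,000.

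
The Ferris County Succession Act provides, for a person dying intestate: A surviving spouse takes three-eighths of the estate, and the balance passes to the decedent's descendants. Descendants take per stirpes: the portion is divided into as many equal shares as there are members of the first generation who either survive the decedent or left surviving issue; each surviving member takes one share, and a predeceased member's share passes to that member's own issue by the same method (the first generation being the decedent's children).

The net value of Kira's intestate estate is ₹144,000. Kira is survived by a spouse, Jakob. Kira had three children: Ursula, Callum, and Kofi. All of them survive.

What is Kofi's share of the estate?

Jakob takes three-eighths of ₹144,000 = ₹54,000. The remaining ₹90,000 passes to the descendants.
The descendants' portion (₹90,000) is divided into 3 shares of ₹30,000: Ursula, Callum, and Kofi each take ₹30,000.

Kofi receives ₹30,000.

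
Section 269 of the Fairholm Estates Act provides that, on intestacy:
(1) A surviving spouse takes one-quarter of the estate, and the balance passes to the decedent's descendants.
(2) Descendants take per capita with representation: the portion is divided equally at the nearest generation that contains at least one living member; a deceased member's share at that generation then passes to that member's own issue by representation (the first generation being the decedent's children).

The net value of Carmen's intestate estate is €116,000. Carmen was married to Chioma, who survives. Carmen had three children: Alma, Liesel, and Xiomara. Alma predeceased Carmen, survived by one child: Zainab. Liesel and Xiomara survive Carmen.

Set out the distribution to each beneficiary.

Chioma takes one-quarter of €116,000 = €29,000. The remaining €87,000 passes to the descendants.
The descendants' portion (€87,000) is divided into 3 shares of €29,000: Liesel and Xiomara each take €29,000; Alma's €29,000 share passes to Alma's issue.
Alma's share (€29,000) passes entirely to Zainab.

Chioma: €29,000; Zainab: €29,000; Liesel: €29,000; Xiomara: €29,000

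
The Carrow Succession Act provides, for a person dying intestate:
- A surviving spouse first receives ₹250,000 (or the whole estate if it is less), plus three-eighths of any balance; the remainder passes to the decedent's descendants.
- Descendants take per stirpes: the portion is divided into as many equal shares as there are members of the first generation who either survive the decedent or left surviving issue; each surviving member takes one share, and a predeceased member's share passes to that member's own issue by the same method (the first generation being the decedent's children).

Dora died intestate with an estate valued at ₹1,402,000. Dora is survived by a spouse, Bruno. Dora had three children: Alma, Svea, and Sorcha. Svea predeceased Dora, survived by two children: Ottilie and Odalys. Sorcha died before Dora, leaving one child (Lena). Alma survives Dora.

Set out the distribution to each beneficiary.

Bruno: ₹682,000; Alma: ₹240,000; Ottilie: ₹120,000; Odalys: ₹120,000; Lena: ₹240,000

Bruno first takes ₹250,000, leaving a balance of ₹1,152,000. Bruno then takes three-eighths of the balance (₹432,000), for a total of ₹682,000. The remaining ₹720,000 passes to the descendants.
The descendants' portion (₹720,000) is divided into 3 shares of ₹240,000: Alma takes ₹240,000; Svea's ₹240,000 share passes to Svea's issue; Sorcha's ₹240,000 share passes to Sorcha's issue.
Svea's share (₹240,000) is divided into 2 shares of ₹120,000: Ottilie and Odalys each take ₹120,000.
Sorcha's share (₹240,000) passes entirely to Lena.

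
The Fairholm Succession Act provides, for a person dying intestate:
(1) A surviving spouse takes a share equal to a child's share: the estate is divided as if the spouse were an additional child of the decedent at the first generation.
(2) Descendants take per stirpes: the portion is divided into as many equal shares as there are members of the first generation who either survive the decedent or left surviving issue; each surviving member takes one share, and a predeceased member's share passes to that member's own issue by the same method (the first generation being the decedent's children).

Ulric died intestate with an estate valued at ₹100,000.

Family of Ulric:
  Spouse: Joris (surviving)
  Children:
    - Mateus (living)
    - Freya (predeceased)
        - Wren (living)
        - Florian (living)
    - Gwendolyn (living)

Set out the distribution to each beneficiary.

Joris: ₹25,000; Mateus: ₹25,000; Wren: ₹12,500; Florian: ₹12,500; Gwendolyn: ₹25,000

The spouse counts as an additional share at the children's level, so there are 4 primary shares of ₹25,000. Joris takes one such share (₹25,000).
The children's combined portion (₹75,000) is divided into 3 shares of ₹25,000: Mateus and Gwendolyn each take ₹25,000; Freya's ₹25,000 share passes to Freya's issue.
Freya's share (₹25,000) is divided into 2 shares of ₹12,500: Wren and Florian each take ₹12,500.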